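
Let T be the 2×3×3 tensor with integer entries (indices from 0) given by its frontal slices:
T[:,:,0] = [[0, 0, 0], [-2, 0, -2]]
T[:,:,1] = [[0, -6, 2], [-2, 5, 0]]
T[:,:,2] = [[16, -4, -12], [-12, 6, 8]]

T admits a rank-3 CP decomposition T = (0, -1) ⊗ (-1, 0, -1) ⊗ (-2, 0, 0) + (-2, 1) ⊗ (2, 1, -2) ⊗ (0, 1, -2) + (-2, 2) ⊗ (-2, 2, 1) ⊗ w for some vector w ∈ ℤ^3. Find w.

Subtract the known terms from T to get the rank-1 residual R = (-2, 2) ⊗ (-2, 2, 1) ⊗ w, so R[i,j,k] = a[i]·b[j]·w[k]. Pick indices with nonzero a[0]·b[0] = (-2)·(-2) = 4. Only the fibre through (0,0,·) is needed: R[0,0,:] = T[0,0,:] − Σₗ aₗ[0]bₗ[0]cₗ = [0, 0, 16] − (0)·(-1)·(-2, 0, 0) − (-2)·(2)·(0, 1, -2) = [0, 4, 8]. Then w[k] = R[0,0,k] / 4 for each k, giving w = [0, 4, 8] / 4 = (0, 1, 2).

w = (0, 1, 2)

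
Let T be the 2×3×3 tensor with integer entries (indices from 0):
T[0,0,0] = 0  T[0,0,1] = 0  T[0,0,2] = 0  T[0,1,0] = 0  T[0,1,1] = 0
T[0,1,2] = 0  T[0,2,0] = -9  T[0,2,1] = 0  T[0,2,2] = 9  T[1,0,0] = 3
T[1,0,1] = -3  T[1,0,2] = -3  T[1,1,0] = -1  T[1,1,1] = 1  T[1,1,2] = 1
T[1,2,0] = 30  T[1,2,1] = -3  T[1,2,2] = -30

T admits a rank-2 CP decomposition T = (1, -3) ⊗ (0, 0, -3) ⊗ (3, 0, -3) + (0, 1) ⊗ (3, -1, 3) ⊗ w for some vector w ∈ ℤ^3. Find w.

w = (1, -1, -1)

Subtract the known terms from T to get the rank-1 residual R = (0, 1) ⊗ (3, -1, 3) ⊗ w, so R[i,j,k] = a[i]·b[j]·w[k]. Pick indices with nonzero a[1]·b[0] = (1)·(3) = 3. Only the fibre through (1,0,·) is needed: R[1,0,:] = T[1,0,:] − Σₗ aₗ[1]bₗ[0]cₗ = [3, -3, -3] − (-3)·(0)·(3, 0, -3) = [3, -3, -3]. Then w[k] = R[1,0,k] / 3 for each k, giving w = [3, -3, -3] / 3 = (1, -1, -1).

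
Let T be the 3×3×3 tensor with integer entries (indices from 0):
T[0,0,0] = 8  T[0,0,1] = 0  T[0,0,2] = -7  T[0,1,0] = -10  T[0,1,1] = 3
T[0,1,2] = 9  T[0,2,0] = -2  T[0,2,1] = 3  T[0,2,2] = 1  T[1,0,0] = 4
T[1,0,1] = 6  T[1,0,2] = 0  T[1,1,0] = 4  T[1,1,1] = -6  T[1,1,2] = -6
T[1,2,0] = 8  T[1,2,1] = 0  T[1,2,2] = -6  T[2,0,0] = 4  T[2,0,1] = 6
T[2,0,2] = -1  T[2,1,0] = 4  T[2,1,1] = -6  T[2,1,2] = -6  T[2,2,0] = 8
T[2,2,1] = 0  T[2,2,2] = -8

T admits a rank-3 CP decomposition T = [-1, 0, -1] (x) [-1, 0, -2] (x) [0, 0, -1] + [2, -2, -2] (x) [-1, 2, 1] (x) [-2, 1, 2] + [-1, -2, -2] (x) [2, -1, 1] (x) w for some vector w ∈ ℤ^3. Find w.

Subtract the known terms from T to get the rank-1 residual R = [-1, -2, -2] (x) [2, -1, 1] (x) w, so R[i,j,k] = a[i]·b[j]·w[k]. Pick indices with nonzero a[0]·b[0] = (-1)·(2) = -2. Only the fibre through (0,0,·) is needed: R[0,0,:] = T[0,0,:] − Σₗ aₗ[0]bₗ[0]cₗ = [8, 0, -7] − (-1)·(-1)·[0, 0, -1] − (2)·(-1)·[-2, 1, 2] = [4, 2, -2]. Then w[k] = R[0,0,k] / -2 for each k, giving w = [4, 2, -2] / -2 = [-2, -1, 1].

w = [-2, -1, 1]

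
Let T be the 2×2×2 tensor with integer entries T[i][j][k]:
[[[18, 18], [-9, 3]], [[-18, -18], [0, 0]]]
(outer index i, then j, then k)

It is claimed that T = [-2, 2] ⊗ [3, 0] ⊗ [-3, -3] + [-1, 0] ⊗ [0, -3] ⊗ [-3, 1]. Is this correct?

Yes

Reconstruct entrywise from the claimed factors. For example, T[1,0,1] = -18 and Σₗ aₗ[1]bₗ[0]cₗ[1] = (2)·(3)·(-3) + (0)·(0)·(1) = -18; checking all 8 entries, every one matches. The claim holds.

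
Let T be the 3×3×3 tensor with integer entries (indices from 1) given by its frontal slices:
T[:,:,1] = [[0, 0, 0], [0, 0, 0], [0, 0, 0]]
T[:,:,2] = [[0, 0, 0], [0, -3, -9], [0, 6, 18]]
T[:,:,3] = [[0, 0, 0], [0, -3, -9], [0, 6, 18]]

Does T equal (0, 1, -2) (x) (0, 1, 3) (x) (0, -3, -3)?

Yes

Reconstruct entrywise from the claimed factors. For example, T[1,3,1] = 0 and Σₗ aₗ[1]bₗ[3]cₗ[1] = (0)·(3)·(0) = 0; checking all 27 entries, every one matches. The claim holds.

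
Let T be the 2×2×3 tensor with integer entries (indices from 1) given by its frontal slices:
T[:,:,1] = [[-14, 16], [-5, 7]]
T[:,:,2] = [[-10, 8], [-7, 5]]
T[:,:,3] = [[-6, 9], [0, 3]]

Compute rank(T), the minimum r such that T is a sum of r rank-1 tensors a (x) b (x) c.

Lower bound: the mode-2 unfolding of T (rows indexed by j, columns by (i,k) = (1,1), (1,2), (1,3), (2,1), (2,2), (2,3)) is [[-14, -10, -6, -5, -7, 0], [16, 8, 9, 7, 5, 3]].
There the 2×2 minor on rows j ∈ {1, 2}, columns (i,k) ∈ {(1,1), (1,2)} is det [[-14, -10], [16, 8]] = 48 ≠ 0, so this unfolding has rank ≥ 2; CP rank is at least every unfolding rank, so rank(T) ≥ 2. (Flattening ranks never certify an upper bound on CP rank; for that we must actually write T with 2 rank-1 terms.)
Upper bound — finding two terms. Write S_k = T[:,:,k] for the frontal slices: S₁ = [[-14, 16], [-5, 7]], S₂ = [[-10, 8], [-7, 5]], S₃ = [[-6, 9], [0, 3]].
If T = a₁ (x) b₁ (x) c₁ + a₂ (x) b₂ (x) c₂ then each S_k = c₁[k]·a₁b₁ᵀ + c₂[k]·a₂b₂ᵀ. S₁ and S₂ are linearly independent, so a₁b₁ᵀ and a₂b₂ᵀ must span the same plane of matrices: they are the rank-1 matrices of the form x·S₁ + y·S₂.
det(x·S₁ + y·S₂) is −18·x² + 12·xy + 6·y² = (-6)·(x − y)(3·x + y), vanishing at (x:y) = (1:1) and (1:-3).
M₁ = S₁ + S₂ = [[-24, 24], [-12, 12]] = (-12)·(2, 1)(1, -1)ᵀ and M₂ = S₁ − 3·S₂ = [[16, -8], [16, -8]] = 8·(1, 1)(2, -1)ᵀ, so take a₁ = (2, 1), b₁ = (1, -1), a₂ = (1, 1), b₂ = (2, -1).
Each slice is an integer combination of E₁ = a₁b₁ᵀ and E₂ = a₂b₂ᵀ: S₁ = −9·E₁ + 2·E₂, S₂ = −3·E₁ − 2·E₂, S₃ = −6·E₁ + 3·E₂; reading off coefficients, c₁ = (-9, -3, -6) and c₂ = (2, -2, 3).
Hence T = (2, 1) (x) (1, -1) (x) (-9, -3, -6) + (1, 1) (x) (2, -1) (x) (2, -2, 3), so rank(T) ≤ 2.
These bounds meet, so rank(T) = 2.

2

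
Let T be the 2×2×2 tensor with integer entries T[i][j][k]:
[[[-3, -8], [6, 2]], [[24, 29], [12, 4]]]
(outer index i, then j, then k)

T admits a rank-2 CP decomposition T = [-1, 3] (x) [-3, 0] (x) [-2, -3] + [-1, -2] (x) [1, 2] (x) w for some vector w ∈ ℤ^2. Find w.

Subtract the known terms from T to get the rank-1 residual R = [-1, -2] (x) [1, 2] (x) w, so R[i,j,k] = a[i]·b[j]·w[k]. Pick indices with nonzero a[0]·b[0] = (-1)·(1) = -1. Only the fibre through (0,0,·) is needed: R[0,0,:] = T[0,0,:] − Σₗ aₗ[0]bₗ[0]cₗ = [-3, -8] − (-1)·(-3)·[-2, -3] = [3, 1]. Then w[k] = R[0,0,k] / -1 for each k, giving w = [3, 1] / -1 = [-3, -1].

w = [-3, -1]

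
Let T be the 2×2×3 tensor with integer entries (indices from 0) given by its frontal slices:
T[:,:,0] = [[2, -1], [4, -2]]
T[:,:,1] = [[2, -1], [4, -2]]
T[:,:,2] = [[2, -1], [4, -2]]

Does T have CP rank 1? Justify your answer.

Yes

If T = a ⊗ b ⊗ c then every fibre of T is a multiple of the corresponding factor, so read the factors off the fibres through the nonzero entry T[0,0,0] = 2.
The mode-1 fibre T[:,0,0] = [2, 4] gives a = (1, 2) (primitive direction); the mode-2 fibre T[0,:,0] = [2, -1] gives b = (2, -1); then c[k] = T[0,0,k] / (a[0]·b[0]) = [2, 2, 2] / 2 = (1, 1, 1).
Expanding (1, 2) ⊗ (2, -1) ⊗ (1, 1, 1) reproduces all 12 entries of T, so T = (1, 2) ⊗ (2, -1) ⊗ (1, 1, 1) and rank(T) ≤ 1.
Equivalently every frontal slice T[:,:,k] is c[k] times the rank-1 matrix (1, 2) ⊗ (2, -1). So T has rank 1 (it is nonzero).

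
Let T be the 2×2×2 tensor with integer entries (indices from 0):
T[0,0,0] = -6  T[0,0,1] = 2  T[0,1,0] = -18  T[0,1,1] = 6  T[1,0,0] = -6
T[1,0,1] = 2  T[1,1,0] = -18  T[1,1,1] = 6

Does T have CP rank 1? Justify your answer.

The mode-1 fibre T[:,0,0] = [-6, -6] gives a = [1, 1] (primitive direction); the mode-2 fibre T[0,:,0] = [-6, -18] gives b = [1, 3]; then c[k] = T[0,0,k] / (a[0]·b[0]) = [-6, 2] / 1 = [-6, 2].
Expanding [1, 1] ∘ [1, 3] ∘ [-6, 2] reproduces all 8 entries of T, so T = [1, 1] ∘ [1, 3] ∘ [-6, 2] and rank(T) ≤ 1.
Equivalently every frontal slice T[:,:,k] is c[k] times the rank-1 matrix [1, 1] ∘ [1, 3]. So T has rank 1 (it is nonzero).

Yes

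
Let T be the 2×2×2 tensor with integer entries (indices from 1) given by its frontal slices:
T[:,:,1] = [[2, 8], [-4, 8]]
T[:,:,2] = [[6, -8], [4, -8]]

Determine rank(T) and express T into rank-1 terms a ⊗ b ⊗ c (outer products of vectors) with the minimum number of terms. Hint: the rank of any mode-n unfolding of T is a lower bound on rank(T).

Lower bound: the mode-3 unfolding of T (rows indexed by k, columns by (i,j) = (1,1), (1,2), (2,1), (2,2)) is [[2, 8, -4, 8], [6, -8, 4, -8]].
There the 2×2 minor on rows k ∈ {1, 2}, columns (i,j) ∈ {(1,1), (1,2)} is det [[2, 8], [6, -8]] = -64 ≠ 0, so this unfolding has rank ≥ 2; CP rank is at least every unfolding rank, so rank(T) ≥ 2. (Flattening ranks never certify an upper bound on CP rank; for that we must actually write T with 2 rank-1 terms.)
Upper bound — finding two terms. Write S_k = T[:,:,k] for the frontal slices: S₁ = [[2, 8], [-4, 8]], S₂ = [[6, -8], [4, -8]].
If T = a₁ ⊗ b₁ ⊗ c₁ + a₂ ⊗ b₂ ⊗ c₂ then each S_k = c₁[k]·a₁b₁ᵀ + c₂[k]·a₂b₂ᵀ. S₁ and S₂ are linearly independent, so a₁b₁ᵀ and a₂b₂ᵀ must span the same plane of matrices: they are the rank-1 matrices of the form x·S₁ + y·S₂.
det(x·S₁ + y·S₂) is 48·x² − 32·xy − 16·y² = 16·(x − y)(3·x + y), vanishing at (x:y) = (1:1) and (1:-3).
M₁ = S₁ + S₂ = [[8, 0], [0, 0]] = 8·(1, 0)(1, 0)ᵀ and M₂ = S₁ − 3·S₂ = [[-16, 32], [-16, 32]] = (-16)·(1, 1)(1, -2)ᵀ, so take a₁ = (1, 0), b₁ = (1, 0), a₂ = (1, 1), b₂ = (1, -2).
Each slice is an integer combination of E₁ = a₁b₁ᵀ and E₂ = a₂b₂ᵀ: S₁ = 6·E₁ − 4·E₂, S₂ = 2·E₁ + 4·E₂; reading off coefficients, c₁ = (6, 2) and c₂ = (-4, 4).
Hence T = (1, 0) ⊗ (1, 0) ⊗ (6, 2) + (1, 1) ⊗ (1, -2) ⊗ (-4, 4), so rank(T) ≤ 2.
These bounds meet, so rank(T) = 2.
Check entry T[1,2,2] = -8: (1)·(0)·(2) + (1)·(-2)·(4) = -8.

rank(T) = 2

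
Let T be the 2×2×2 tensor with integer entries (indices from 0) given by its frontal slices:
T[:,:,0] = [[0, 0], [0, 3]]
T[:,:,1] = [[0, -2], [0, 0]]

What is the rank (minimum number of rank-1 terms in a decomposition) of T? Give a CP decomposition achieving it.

Lower bound: the mode-1 unfolding of T (rows indexed by i, columns by (j,k) = (0,0), (0,1), (1,0), (1,1)) is [[0, 0, 0, -2], [0, 0, 3, 0]].
There the 2×2 minor on rows i ∈ {0, 1}, columns (j,k) ∈ {(1,0), (1,1)} is det [[0, -2], [3, 0]] = 6 ≠ 0, so this unfolding has rank ≥ 2; CP rank is at least every unfolding rank, so rank(T) ≥ 2. (Flattening ranks never certify an upper bound on CP rank; for that we must actually write T with 2 rank-1 terms.)
Upper bound — finding two terms. Every mode-2 slice of T is a multiple of one matrix: T[:,j,:] = b[j]·M with b = [0, 1] and M = [[0, -2], [3, 0]] (rows indexed by i, columns by k). So it suffices to write M as a sum of two rank-1 matrices.
Splitting M by its rows (i = 0, 1), M = [1, 0][0, -2]ᵀ + [0, 1][3, 0]ᵀ.
Hence T = [1, 0] ⊗ [0, 1] ⊗ [0, -2] + [0, 1] ⊗ [0, 1] ⊗ [3, 0], so rank(T) ≤ 2.
These bounds meet, so rank(T) = 2.
Check entry T[1,0,1] = 0: (0)·(0)·(-2) + (1)·(0)·(0) = 0.

rank(T) = 2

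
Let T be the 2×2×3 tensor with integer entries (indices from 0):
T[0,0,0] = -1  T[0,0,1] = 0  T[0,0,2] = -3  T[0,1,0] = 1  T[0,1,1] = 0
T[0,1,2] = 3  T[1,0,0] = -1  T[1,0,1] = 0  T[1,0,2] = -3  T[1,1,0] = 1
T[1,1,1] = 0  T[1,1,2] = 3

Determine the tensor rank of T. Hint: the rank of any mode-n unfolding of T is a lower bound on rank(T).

Lower bound: T ≠ 0 (e.g. T[0,0,0] = -1), so rank(T) ≥ 1.
Upper bound: if T = a ∘ b ∘ c then every fibre of T is a multiple of the corresponding factor, so read the factors off the fibres through the nonzero entry T[0,0,0] = -1.
The mode-1 fibre T[:,0,0] = [-1, -1] gives a = [1, 1] (primitive direction); the mode-2 fibre T[0,:,0] = [-1, 1] gives b = [1, -1]; then c[k] = T[0,0,k] / (a[0]·b[0]) = [-1, 0, -3] / 1 = [-1, 0, -3].
Expanding [1, 1] ∘ [1, -1] ∘ [-1, 0, -3] reproduces all 12 entries of T, so T = [1, 1] ∘ [1, -1] ∘ [-1, 0, -3] and rank(T) ≤ 1.
These bounds meet, so rank(T) = 1.

1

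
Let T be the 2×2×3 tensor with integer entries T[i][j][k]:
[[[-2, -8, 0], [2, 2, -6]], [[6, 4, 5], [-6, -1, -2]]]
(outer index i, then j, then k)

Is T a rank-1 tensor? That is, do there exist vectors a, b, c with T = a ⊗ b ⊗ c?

The mode-3 unfolding of T (rows indexed by k, columns by (i,j) = (0,0), (0,1), (1,0), (1,1)) is [[-2, 2, 6, -6], [-8, 2, 4, -1], [0, -6, 5, -2]].
There the 3×3 minor on rows k ∈ {0, 1, 2}, columns (i,j) ∈ {(0,0), (0,1), (1,0)} is det [[-2, 2, 6], [-8, 2, 4], [0, -6, 5]] = 300 ≠ 0, so this unfolding has rank ≥ 3; CP rank is at least every unfolding rank, so rank(T) ≥ 3.
In particular rank(T) ≥ 3 > 1, so T is not rank-1.

No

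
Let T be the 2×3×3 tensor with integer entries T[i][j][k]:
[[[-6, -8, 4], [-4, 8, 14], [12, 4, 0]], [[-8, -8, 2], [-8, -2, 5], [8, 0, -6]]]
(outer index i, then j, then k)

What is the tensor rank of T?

3

Lower bound: the mode-3 unfolding of T (rows indexed by k, columns by (i,j) = (0,0), (0,1), (0,2), (1,0), (1,1), (1,2)) is [[-6, -4, 12, -8, -8, 8], [-8, 8, 4, -8, -2, 0], [4, 14, 0, 2, 5, -6]].
There the 3×3 minor on rows k ∈ {0, 1, 2}, columns (i,j) ∈ {(0,0), (0,1), (0,2)} is det [[-6, -4, 12], [-8, 8, 4], [4, 14, 0]] = -1456 ≠ 0, so this unfolding has rank ≥ 3; CP rank is at least every unfolding rank, so rank(T) ≥ 3. (Flattening ranks never certify an upper bound on CP rank; for that we must actually write T with 3 rank-1 terms.)
Upper bound: T is a sum of 3 rank-1 terms, T = (1, 0) ⊗ (1, 2, 2) ⊗ (2, 4, 4) + (1, 1) ⊗ (1, 1, -1) ⊗ (-8, -4, 4) + (2, 1) ⊗ (2, -1, 2) ⊗ (0, -2, -1) (one valid choice — decompositions are not unique — normalised so each a, b is primitive with positive first nonzero entry; check it by expanding all entries), so rank(T) ≤ 3.
These bounds meet, so rank(T) = 3.
Check entry T[0,1,1] = 8: (1)·(2)·(4) + (1)·(1)·(-4) + (2)·(-1)·(-2) = 8.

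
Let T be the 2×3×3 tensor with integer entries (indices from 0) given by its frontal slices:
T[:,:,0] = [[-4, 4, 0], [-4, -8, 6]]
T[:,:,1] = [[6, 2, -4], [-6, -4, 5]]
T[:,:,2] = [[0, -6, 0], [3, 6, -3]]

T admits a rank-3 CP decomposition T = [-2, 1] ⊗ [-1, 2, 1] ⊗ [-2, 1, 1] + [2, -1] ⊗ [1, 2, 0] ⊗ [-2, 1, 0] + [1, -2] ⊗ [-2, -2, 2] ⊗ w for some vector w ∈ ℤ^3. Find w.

Subtract the known terms from T to get the rank-1 residual R = [1, -2] ⊗ [-2, -2, 2] ⊗ w, so R[i,j,k] = a[i]·b[j]·w[k]. Pick indices with nonzero a[0]·b[0] = (1)·(-2) = -2. Only the fibre through (0,0,·) is needed: R[0,0,:] = T[0,0,:] − Σₗ aₗ[0]bₗ[0]cₗ = [-4, 6, 0] − (-2)·(-1)·[-2, 1, 1] − (2)·(1)·[-2, 1, 0] = [4, 2, -2]. Then w[k] = R[0,0,k] / -2 for each k, giving w = [4, 2, -2] / -2 = [-2, -1, 1].

w = [-2, -1, 1]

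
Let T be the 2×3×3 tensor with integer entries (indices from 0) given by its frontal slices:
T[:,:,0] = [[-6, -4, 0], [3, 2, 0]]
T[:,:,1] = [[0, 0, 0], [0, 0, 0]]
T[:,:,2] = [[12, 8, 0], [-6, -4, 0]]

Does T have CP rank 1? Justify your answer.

The mode-1 fibre T[:,0,0] = [-6, 3] gives a = [2, -1] (primitive direction); the mode-2 fibre T[0,:,0] = [-6, -4, 0] gives b = [3, 2, 0]; then c[k] = T[0,0,k] / (a[0]·b[0]) = [-6, 0, 12] / 6 = [-1, 0, 2].
Expanding [2, -1] ⊗ [3, 2, 0] ⊗ [-1, 0, 2] reproduces all 18 entries of T, so T = [2, -1] ⊗ [3, 2, 0] ⊗ [-1, 0, 2] and rank(T) ≤ 1.
Equivalently every frontal slice T[:,:,k] is c[k] times the rank-1 matrix [2, -1] ⊗ [3, 2, 0]. So T has rank 1 (it is nonzero).

Yes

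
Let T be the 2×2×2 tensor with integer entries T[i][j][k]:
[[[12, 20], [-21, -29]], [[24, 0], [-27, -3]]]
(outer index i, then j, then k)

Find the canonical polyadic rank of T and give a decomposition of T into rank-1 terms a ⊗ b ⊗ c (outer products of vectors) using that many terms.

Lower bound: the mode-3 unfolding of T (rows indexed by k, columns by (i,j) = (0,0), (0,1), (1,0), (1,1)) is [[12, -21, 24, -27], [20, -29, 0, -3]].
There the 2×2 minor on rows k ∈ {0, 1}, columns (i,j) ∈ {(0,0), (0,1)} is det [[12, -21], [20, -29]] = 72 ≠ 0, so this unfolding has rank ≥ 2; CP rank is at least every unfolding rank, so rank(T) ≥ 2. (Flattening ranks never certify an upper bound on CP rank; for that we must actually write T with 2 rank-1 terms.)
Upper bound — finding two terms. Write S_k = T[:,:,k] for the frontal slices: S₀ = [[12, -21], [24, -27]], S₁ = [[20, -29], [0, -3]].
If T = a₁ ⊗ b₁ ⊗ c₁ + a₂ ⊗ b₂ ⊗ c₂ then each S_k = c₁[k]·a₁b₁ᵀ + c₂[k]·a₂b₂ᵀ. S₀ and S₁ are linearly independent, so a₁b₁ᵀ and a₂b₂ᵀ must span the same plane of matrices: they are the rank-1 matrices of the form x·S₀ + y·S₁.
det(x·S₀ + y·S₁) is 180·x² + 120·xy − 60·y² = 60·(3·x − y)(x + y), vanishing at (x:y) = (1:3) and (1:-1).
M₁ = S₀ + 3·S₁ = [[72, -108], [24, -36]] = 12·[3, 1][2, -3]ᵀ and M₂ = S₀ − S₁ = [[-8, 8], [24, -24]] = (-8)·[1, -3][1, -1]ᵀ, so take a₁ = [3, 1], b₁ = [2, -3], a₂ = [1, -3], b₂ = [1, -1].
Each slice is an integer combination of E₁ = a₁b₁ᵀ and E₂ = a₂b₂ᵀ: S₀ = 3·E₁ − 6·E₂, S₁ = 3·E₁ + 2·E₂; reading off coefficients, c₁ = [3, 3] and c₂ = [-6, 2].
Hence T = [3, 1] ⊗ [2, -3] ⊗ [3, 3] + [1, -3] ⊗ [1, -1] ⊗ [-6, 2], so rank(T) ≤ 2.
These bounds meet, so rank(T) = 2.

rank(T) = 2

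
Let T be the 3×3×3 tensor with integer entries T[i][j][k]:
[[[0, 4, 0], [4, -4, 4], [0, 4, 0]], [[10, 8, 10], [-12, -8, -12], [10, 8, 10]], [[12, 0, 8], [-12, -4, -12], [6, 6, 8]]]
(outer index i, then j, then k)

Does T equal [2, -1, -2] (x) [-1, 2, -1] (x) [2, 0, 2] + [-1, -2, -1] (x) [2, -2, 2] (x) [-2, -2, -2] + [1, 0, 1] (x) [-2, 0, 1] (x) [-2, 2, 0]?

No

Reconstruct entry (0,0,0) from the claimed factors: Σₗ aₗ[0]bₗ[0]cₗ[0] = (2)·(-1)·(2) + (-1)·(2)·(-2) + (1)·(-2)·(-2) = 4, but T[0,0,0] = 0. The claim is false.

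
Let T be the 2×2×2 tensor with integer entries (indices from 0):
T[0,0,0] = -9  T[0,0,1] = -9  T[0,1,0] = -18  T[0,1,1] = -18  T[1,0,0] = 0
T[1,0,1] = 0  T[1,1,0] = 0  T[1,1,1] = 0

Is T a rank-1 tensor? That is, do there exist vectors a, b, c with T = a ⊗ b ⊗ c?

If T = a ⊗ b ⊗ c then every fibre of T is a multiple of the corresponding factor, so read the factors off the fibres through the nonzero entry T[0,0,0] = -9.
The mode-1 fibre T[:,0,0] = [-9, 0] gives a = [1, 0] (primitive direction); the mode-2 fibre T[0,:,0] = [-9, -18] gives b = [1, 2]; then c[k] = T[0,0,k] / (a[0]·b[0]) = [-9, -9] / 1 = [-9, -9].
Expanding [1, 0] ⊗ [1, 2] ⊗ [-9, -9] reproduces all 8 entries of T, so T = [1, 0] ⊗ [1, 2] ⊗ [-9, -9] and rank(T) ≤ 1.
Equivalently every frontal slice T[:,:,k] is c[k] times the rank-1 matrix [1, 0] ⊗ [1, 2]. So T has rank 1 (it is nonzero).

Yes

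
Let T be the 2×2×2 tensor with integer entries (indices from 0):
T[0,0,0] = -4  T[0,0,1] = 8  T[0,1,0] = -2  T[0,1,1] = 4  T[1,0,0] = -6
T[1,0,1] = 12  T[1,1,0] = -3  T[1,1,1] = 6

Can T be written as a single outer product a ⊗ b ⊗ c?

Yes

If T = a ⊗ b ⊗ c then every fibre of T is a multiple of the corresponding factor, so read the factors off the fibres through the nonzero entry T[0,0,0] = -4.
The mode-1 fibre T[:,0,0] = [-4, -6] gives a = [2, 3] (primitive direction); the mode-2 fibre T[0,:,0] = [-4, -2] gives b = [2, 1]; then c[k] = T[0,0,k] / (a[0]·b[0]) = [-4, 8] / 4 = [-1, 2].
Expanding [2, 3] ⊗ [2, 1] ⊗ [-1, 2] reproduces all 8 entries of T, so T = [2, 3] ⊗ [2, 1] ⊗ [-1, 2] and rank(T) ≤ 1.
Equivalently every frontal slice T[:,:,k] is c[k] times the rank-1 matrix [2, 3] ⊗ [2, 1]. So T has rank 1 (it is nonzero).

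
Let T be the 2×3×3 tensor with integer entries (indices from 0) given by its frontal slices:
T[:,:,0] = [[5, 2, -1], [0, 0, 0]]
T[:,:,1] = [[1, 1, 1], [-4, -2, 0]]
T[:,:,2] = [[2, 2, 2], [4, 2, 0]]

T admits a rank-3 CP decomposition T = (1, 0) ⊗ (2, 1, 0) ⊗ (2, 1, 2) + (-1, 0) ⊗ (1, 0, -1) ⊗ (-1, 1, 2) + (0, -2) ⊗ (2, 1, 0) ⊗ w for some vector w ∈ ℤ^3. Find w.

w = (0, 1, -1)

Subtract the known terms from T to get the rank-1 residual R = (0, -2) ⊗ (2, 1, 0) ⊗ w, so R[i,j,k] = a[i]·b[j]·w[k]. Pick indices with nonzero a[1]·b[0] = (-2)·(2) = -4. Only the fibre through (1,0,·) is needed: R[1,0,:] = T[1,0,:] − Σₗ aₗ[1]bₗ[0]cₗ = [0, -4, 4] − (0)·(2)·(2, 1, 2) − (0)·(1)·(-1, 1, 2) = [0, -4, 4]. Then w[k] = R[1,0,k] / -4 for each k, giving w = [0, -4, 4] / -4 = (0, 1, -1).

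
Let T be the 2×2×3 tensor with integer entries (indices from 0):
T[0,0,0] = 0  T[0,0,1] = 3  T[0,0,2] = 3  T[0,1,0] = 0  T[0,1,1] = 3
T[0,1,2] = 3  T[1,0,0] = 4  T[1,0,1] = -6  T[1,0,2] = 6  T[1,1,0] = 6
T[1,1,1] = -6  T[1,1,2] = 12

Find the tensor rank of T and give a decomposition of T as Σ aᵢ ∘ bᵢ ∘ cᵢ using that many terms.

rank(T) = 2

Lower bound: in the mode-1 unfolding of T (rows indexed by i, columns by (j,k)) the 2×2 minor on rows i ∈ {0, 1}, columns (j,k) ∈ {(0,0), (0,1)} is det [[0, 3], [4, -6]] = -12 ≠ 0, so that unfolding has rank ≥ 2 and hence rank(T) ≥ 2 (CP rank is at least every unfolding rank, though it can be larger).
Upper bound: with S_k = T[:,:,k], the two rank-1 terms a₁b₁ᵀ, a₂b₂ᵀ are the rank-1 members of the pencil x·S₀ + y·S₁.
det(x·S₀ + y·S₁) is 6·xy = 6·(y)(x), vanishing at (x:y) = (1:0) and (0:1).
M₁ = S₀ = [[0, 0], [4, 6]] = 2·[0, 1][2, 3]ᵀ and M₂ = S₁ = [[3, 3], [-6, -6]] = 3·[1, -2][1, 1]ᵀ, so take a₁ = [0, 1], b₁ = [2, 3], a₂ = [1, -2], b₂ = [1, 1].
Each slice is an integer combination of E₁ = a₁b₁ᵀ and E₂ = a₂b₂ᵀ: S₀ = 2·E₁, S₁ = 3·E₂, S₂ = 6·E₁ + 3·E₂; reading off coefficients, c₁ = [2, 0, 6] and c₂ = [0, 3, 3].
Hence T = [0, 1] ∘ [2, 3] ∘ [2, 0, 6] + [1, -2] ∘ [1, 1] ∘ [0, 3, 3], so rank(T) ≤ 2.
These bounds meet, so rank(T) = 2.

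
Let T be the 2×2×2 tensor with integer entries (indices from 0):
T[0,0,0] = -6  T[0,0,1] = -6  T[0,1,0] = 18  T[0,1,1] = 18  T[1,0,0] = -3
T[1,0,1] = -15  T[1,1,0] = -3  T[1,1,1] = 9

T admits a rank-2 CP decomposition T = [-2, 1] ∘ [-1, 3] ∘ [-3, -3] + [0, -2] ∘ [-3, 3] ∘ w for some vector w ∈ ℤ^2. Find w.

Subtract the known terms from T to get the rank-1 residual R = [0, -2] ∘ [-3, 3] ∘ w, so R[i,j,k] = a[i]·b[j]·w[k]. Pick indices with nonzero a[1]·b[0] = (-2)·(-3) = 6. Only the fibre through (1,0,·) is needed: R[1,0,:] = T[1,0,:] − Σₗ aₗ[1]bₗ[0]cₗ = [-3, -15] − (1)·(-1)·[-3, -3] = [-6, -18]. Then w[k] = R[1,0,k] / 6 for each k, giving w = [-6, -18] / 6 = [-1, -3].

w = [-1, -3]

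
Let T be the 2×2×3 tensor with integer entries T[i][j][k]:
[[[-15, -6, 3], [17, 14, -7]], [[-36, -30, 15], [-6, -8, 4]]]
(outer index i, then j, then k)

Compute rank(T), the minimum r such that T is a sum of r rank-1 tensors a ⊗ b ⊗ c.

Lower bound: in the mode-1 unfolding of T (rows indexed by i, columns by (j,k)) the 2×2 minor on rows i ∈ {0, 1}, columns (j,k) ∈ {(0,0), (0,1)} is det [[-15, -6], [-36, -30]] = 234 ≠ 0, so that unfolding has rank ≥ 2 and hence rank(T) ≥ 2 (CP rank is at least every unfolding rank, though it can be larger).
Upper bound: with S_k = T[:,:,k], the two rank-1 terms a₁b₁ᵀ, a₂b₂ᵀ are the rank-1 members of the pencil x·S₀ + y·S₁.
det(x·S₀ + y·S₁) is 702·x² + 1170·xy + 468·y² = 234·(3·x + 2·y)(x + y), vanishing at (x:y) = (2:-3) and (1:-1).
M₁ = 2·S₀ − 3·S₁ = [[-12, -8], [18, 12]] = (-2)·[2, -3][3, 2]ᵀ and M₂ = S₀ − S₁ = [[-9, 3], [-6, 2]] = −[3, 2][3, -1]ᵀ, so take a₁ = [2, -3], b₁ = [3, 2], a₂ = [3, 2], b₂ = [3, -1].
Each slice is an integer combination of E₁ = a₁b₁ᵀ and E₂ = a₂b₂ᵀ: S₀ = 2·E₁ − 3·E₂, S₁ = 2·E₁ − 2·E₂, S₂ = −E₁ + E₂; reading off coefficients, c₁ = [2, 2, -1] and c₂ = [-3, -2, 1].
Hence T = [2, -3] ⊗ [3, 2] ⊗ [2, 2, -1] + [3, 2] ⊗ [3, -1] ⊗ [-3, -2, 1], so rank(T) ≤ 2.
These bounds meet, so rank(T) = 2.

2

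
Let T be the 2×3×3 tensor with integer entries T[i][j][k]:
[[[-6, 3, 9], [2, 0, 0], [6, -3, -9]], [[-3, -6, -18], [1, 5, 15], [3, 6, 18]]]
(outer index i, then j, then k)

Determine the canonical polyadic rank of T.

2

Lower bound: the mode-1 unfolding of T (rows indexed by i, columns by (j,k) = (0,0), (0,1), (0,2), (1,0), (1,1), (1,2), (2,0), (2,1), (2,2)) is [[-6, 3, 9, 2, 0, 0, 6, -3, -9], [-3, -6, -18, 1, 5, 15, 3, 6, 18]].
There the 2×2 minor on rows i ∈ {0, 1}, columns (j,k) ∈ {(0,0), (0,1)} is det [[-6, 3], [-3, -6]] = 45 ≠ 0, so this unfolding has rank ≥ 2; CP rank is at least every unfolding rank, so rank(T) ≥ 2. (This is only a lower bound: in general the CP rank may exceed every unfolding rank, so we still need to exhibit 2 rank-1 terms summing to T.)
Upper bound — finding two terms. Write S_k = T[:,:,k] for the frontal slices: S₀ = [[-6, 2, 6], [-3, 1, 3]], S₁ = [[3, 0, -3], [-6, 5, 6]], S₂ = [[9, 0, -9], [-18, 15, 18]].
If T = a₁ ⊗ b₁ ⊗ c₁ + a₂ ⊗ b₂ ⊗ c₂ then each S_k = c₁[k]·a₁b₁ᵀ + c₂[k]·a₂b₂ᵀ. S₀ and S₁ are linearly independent, so a₁b₁ᵀ and a₂b₂ᵀ must span the same plane of matrices: they are the rank-1 matrices of the form x·S₀ + y·S₁.
The 2×2 minor of x·S₀ + y·S₁ on rows {0,1}, columns {0,1} is −15·xy + 15·y² = (-15)·(x − y)(y), vanishing at (x:y) = (1:1) and (1:0).
M₁ = S₀ + S₁ = [[-3, 2, 3], [-9, 6, 9]] = −[1, 3][3, -2, -3]ᵀ and M₂ = S₀ = [[-6, 2, 6], [-3, 1, 3]] = −[2, 1][3, -1, -3]ᵀ, so take a₁ = [1, 3], b₁ = [3, -2, -3], a₂ = [2, 1], b₂ = [3, -1, -3].
Each slice is an integer combination of E₁ = a₁b₁ᵀ and E₂ = a₂b₂ᵀ: S₀ = −E₂, S₁ = −E₁ + E₂, S₂ = −3·E₁ + 3·E₂; reading off coefficients, c₁ = [0, -1, -3] and c₂ = [-1, 1, 3].
Hence T = [1, 3] ⊗ [3, -2, -3] ⊗ [0, -1, -3] + [2, 1] ⊗ [3, -1, -3] ⊗ [-1, 1, 3], so rank(T) ≤ 2.
These bounds meet, so rank(T) = 2.
Check entry T[1,0,2] = -18: (3)·(3)·(-3) + (1)·(3)·(3) = -18.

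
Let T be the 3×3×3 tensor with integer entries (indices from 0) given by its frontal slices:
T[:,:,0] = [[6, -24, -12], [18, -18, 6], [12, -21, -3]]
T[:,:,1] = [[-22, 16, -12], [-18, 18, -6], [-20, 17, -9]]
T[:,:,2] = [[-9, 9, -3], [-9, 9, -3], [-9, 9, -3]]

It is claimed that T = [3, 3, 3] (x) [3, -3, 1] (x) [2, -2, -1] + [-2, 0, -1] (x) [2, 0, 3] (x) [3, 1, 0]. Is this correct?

No

Reconstruct entry (0,1,0) from the claimed factors: Σₗ aₗ[0]bₗ[1]cₗ[0] = (3)·(-3)·(2) + (-2)·(0)·(3) = -18, but T[0,1,0] = -24. The claim is false.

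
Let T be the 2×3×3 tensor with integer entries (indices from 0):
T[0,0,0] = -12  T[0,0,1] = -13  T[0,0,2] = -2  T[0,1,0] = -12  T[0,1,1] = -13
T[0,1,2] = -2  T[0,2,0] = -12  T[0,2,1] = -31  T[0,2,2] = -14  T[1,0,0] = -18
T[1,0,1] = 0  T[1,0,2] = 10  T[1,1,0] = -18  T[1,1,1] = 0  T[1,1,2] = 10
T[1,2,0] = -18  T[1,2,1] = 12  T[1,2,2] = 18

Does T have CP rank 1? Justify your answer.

No

The mode-1 unfolding of T (rows indexed by i, columns by (j,k) = (0,0), (0,1), (0,2), (1,0), (1,1), (1,2), (2,0), (2,1), (2,2)) is [[-12, -13, -2, -12, -13, -2, -12, -31, -14], [-18, 0, 10, -18, 0, 10, -18, 12, 18]].
There the 2×2 minor on rows i ∈ {0, 1}, columns (j,k) ∈ {(0,0), (0,1)} is det [[-12, -13], [-18, 0]] = -234 ≠ 0, so this unfolding has rank ≥ 2; CP rank is at least every unfolding rank, so rank(T) ≥ 2.
In particular rank(T) ≥ 2 > 1, so T is not rank-1.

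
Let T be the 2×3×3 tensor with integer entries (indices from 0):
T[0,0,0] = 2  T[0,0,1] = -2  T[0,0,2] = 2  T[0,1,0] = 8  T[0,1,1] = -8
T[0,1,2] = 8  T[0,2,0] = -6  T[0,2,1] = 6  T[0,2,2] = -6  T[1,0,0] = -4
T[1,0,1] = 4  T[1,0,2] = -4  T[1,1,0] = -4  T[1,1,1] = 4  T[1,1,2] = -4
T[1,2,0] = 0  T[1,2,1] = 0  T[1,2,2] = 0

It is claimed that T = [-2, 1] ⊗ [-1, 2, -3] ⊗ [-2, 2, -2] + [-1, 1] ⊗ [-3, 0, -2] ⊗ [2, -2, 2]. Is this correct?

Reconstruct entry (0,2,0) from the claimed factors: Σₗ aₗ[0]bₗ[2]cₗ[0] = (-2)·(-3)·(-2) + (-1)·(-2)·(2) = -8, but T[0,2,0] = -6. The claim is false.

No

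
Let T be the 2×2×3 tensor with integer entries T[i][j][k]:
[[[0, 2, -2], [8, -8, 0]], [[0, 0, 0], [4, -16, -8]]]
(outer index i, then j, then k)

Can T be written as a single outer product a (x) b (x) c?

No

The mode-3 unfolding of T (rows indexed by k, columns by (i,j) = (0,0), (0,1), (1,0), (1,1)) is [[0, 8, 0, 4], [2, -8, 0, -16], [-2, 0, 0, -8]].
There the 3×3 minor on rows k ∈ {0, 1, 2}, columns (i,j) ∈ {(0,0), (0,1), (1,1)} is det [[0, 8, 4], [2, -8, -16], [-2, 0, -8]] = 320 ≠ 0, so this unfolding has rank ≥ 3; CP rank is at least every unfolding rank, so rank(T) ≥ 3.
In particular rank(T) ≥ 3 > 1, so T is not rank-1.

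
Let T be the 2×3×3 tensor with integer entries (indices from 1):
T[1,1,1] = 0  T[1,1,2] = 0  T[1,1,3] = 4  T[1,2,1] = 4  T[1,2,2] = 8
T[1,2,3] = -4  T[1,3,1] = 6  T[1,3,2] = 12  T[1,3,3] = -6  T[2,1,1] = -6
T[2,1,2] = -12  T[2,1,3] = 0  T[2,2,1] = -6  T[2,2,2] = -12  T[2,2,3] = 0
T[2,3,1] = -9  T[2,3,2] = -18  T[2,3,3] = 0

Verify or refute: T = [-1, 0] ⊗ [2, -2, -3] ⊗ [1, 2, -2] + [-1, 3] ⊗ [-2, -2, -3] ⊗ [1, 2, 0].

Reconstruct entrywise from the claimed factors. For example, T[1,3,2] = 12 and Σₗ aₗ[1]bₗ[3]cₗ[2] = (-1)·(-3)·(2) + (-1)·(-3)·(2) = 12; checking all 18 entries, every one matches. The claim holds.

Yes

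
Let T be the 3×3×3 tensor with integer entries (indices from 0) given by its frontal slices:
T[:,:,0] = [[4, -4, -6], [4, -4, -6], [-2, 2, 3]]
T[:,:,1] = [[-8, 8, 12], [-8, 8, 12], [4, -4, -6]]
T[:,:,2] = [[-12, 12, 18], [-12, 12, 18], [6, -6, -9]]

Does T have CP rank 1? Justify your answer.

Yes

If T = a ⊗ b ⊗ c then every fibre of T is a multiple of the corresponding factor, so read the factors off the fibres through the nonzero entry T[0,0,0] = 4.
The mode-1 fibre T[:,0,0] = [4, 4, -2] gives a = [2, 2, -1] (primitive direction); the mode-2 fibre T[0,:,0] = [4, -4, -6] gives b = [2, -2, -3]; then c[k] = T[0,0,k] / (a[0]·b[0]) = [4, -8, -12] / 4 = [1, -2, -3].
Expanding [2, 2, -1] ⊗ [2, -2, -3] ⊗ [1, -2, -3] reproduces all 27 entries of T, so T = [2, 2, -1] ⊗ [2, -2, -3] ⊗ [1, -2, -3] and rank(T) ≤ 1.
Equivalently every frontal slice T[:,:,k] is c[k] times the rank-1 matrix [2, 2, -1] ⊗ [2, -2, -3]. So T has rank 1 (it is nonzero).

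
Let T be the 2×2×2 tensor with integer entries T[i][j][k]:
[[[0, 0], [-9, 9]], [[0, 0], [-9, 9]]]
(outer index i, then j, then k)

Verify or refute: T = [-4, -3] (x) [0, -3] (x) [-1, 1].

Reconstruct entry (0,1,0) from the claimed factors: Σₗ aₗ[0]bₗ[1]cₗ[0] = (-4)·(-3)·(-1) = -12, but T[0,1,0] = -9. The claim is false.

No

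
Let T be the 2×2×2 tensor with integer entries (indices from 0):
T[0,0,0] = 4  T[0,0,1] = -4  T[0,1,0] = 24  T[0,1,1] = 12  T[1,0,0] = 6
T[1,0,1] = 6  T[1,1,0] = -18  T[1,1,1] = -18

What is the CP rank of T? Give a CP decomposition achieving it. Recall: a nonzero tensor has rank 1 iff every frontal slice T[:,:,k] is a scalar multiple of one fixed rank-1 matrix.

Lower bound: the mode-2 unfolding of T (rows indexed by j, columns by (i,k) = (0,0), (0,1), (1,0), (1,1)) is [[4, -4, 6, 6], [24, 12, -18, -18]].
There the 2×2 minor on rows j ∈ {0, 1}, columns (i,k) ∈ {(0,0), (0,1)} is det [[4, -4], [24, 12]] = 144 ≠ 0, so this unfolding has rank ≥ 2; CP rank is at least every unfolding rank, so rank(T) ≥ 2. (Unfolding ranks only ever bound the CP rank from below — rank(T) can be strictly larger than all of them — so the matching upper bound has to come from an explicit 2-term decomposition.)
Upper bound — finding two terms. Write S_k = T[:,:,k] for the frontal slices: S₀ = [[4, 24], [6, -18]], S₁ = [[-4, 12], [6, -18]].
If T = a₁ ∘ b₁ ∘ c₁ + a₂ ∘ b₂ ∘ c₂ then each S_k = c₁[k]·a₁b₁ᵀ + c₂[k]·a₂b₂ᵀ. S₀ and S₁ are linearly independent, so a₁b₁ᵀ and a₂b₂ᵀ must span the same plane of matrices: they are the rank-1 matrices of the form x·S₀ + y·S₁.
det(x·S₀ + y·S₁) is −216·x² − 216·xy = (-216)·(x + y)(x), vanishing at (x:y) = (1:-1) and (0:1).
M₁ = S₀ − S₁ = [[8, 12], [0, 0]] = 4·[1, 0][2, 3]ᵀ and M₂ = S₁ = [[-4, 12], [6, -18]] = (-2)·[2, -3][1, -3]ᵀ, so take a₁ = [1, 0], b₁ = [2, 3], a₂ = [2, -3], b₂ = [1, -3].
Each slice is an integer combination of E₁ = a₁b₁ᵀ and E₂ = a₂b₂ᵀ: S₀ = 4·E₁ − 2·E₂, S₁ = −2·E₂; reading off coefficients, c₁ = [4, 0] and c₂ = [-2, -2].
Hence T = [1, 0] ∘ [2, 3] ∘ [4, 0] + [2, -3] ∘ [1, -3] ∘ [-2, -2], so rank(T) ≤ 2.
These bounds meet, so rank(T) = 2.
Check entry T[1,1,1] = -18: (0)·(3)·(0) + (-3)·(-3)·(-2) = -18.

rank(T) = 2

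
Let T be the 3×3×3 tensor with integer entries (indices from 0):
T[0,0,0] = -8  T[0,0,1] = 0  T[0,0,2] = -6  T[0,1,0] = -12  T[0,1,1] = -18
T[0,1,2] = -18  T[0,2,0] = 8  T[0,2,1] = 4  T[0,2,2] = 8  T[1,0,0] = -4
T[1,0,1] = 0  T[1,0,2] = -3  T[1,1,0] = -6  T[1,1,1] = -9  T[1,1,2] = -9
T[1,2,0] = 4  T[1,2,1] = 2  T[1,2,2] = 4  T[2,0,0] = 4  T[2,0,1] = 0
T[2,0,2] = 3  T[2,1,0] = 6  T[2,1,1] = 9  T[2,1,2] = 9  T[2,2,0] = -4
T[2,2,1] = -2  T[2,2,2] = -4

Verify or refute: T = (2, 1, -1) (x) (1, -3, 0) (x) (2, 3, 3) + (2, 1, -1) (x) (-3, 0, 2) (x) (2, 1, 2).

Reconstruct entrywise from the claimed factors. For example, T[1,2,0] = 4 and Σₗ aₗ[1]bₗ[2]cₗ[0] = (1)·(0)·(2) + (1)·(2)·(2) = 4; checking all 27 entries, every one matches. The claim holds.

Yes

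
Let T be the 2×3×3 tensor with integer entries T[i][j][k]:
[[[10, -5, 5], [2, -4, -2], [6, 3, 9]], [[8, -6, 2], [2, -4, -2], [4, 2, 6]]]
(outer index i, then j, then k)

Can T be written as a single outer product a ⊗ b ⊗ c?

The mode-1 unfolding of T (rows indexed by i, columns by (j,k) = (0,0), (0,1), (0,2), (1,0), (1,1), (1,2), (2,0), (2,1), (2,2)) is [[10, -5, 5, 2, -4, -2, 6, 3, 9], [8, -6, 2, 2, -4, -2, 4, 2, 6]].
There the 2×2 minor on rows i ∈ {0, 1}, columns (j,k) ∈ {(0,0), (0,1)} is det [[10, -5], [8, -6]] = -20 ≠ 0, so this unfolding has rank ≥ 2; CP rank is at least every unfolding rank, so rank(T) ≥ 2.
In particular rank(T) ≥ 2 > 1, so T is not rank-1.

No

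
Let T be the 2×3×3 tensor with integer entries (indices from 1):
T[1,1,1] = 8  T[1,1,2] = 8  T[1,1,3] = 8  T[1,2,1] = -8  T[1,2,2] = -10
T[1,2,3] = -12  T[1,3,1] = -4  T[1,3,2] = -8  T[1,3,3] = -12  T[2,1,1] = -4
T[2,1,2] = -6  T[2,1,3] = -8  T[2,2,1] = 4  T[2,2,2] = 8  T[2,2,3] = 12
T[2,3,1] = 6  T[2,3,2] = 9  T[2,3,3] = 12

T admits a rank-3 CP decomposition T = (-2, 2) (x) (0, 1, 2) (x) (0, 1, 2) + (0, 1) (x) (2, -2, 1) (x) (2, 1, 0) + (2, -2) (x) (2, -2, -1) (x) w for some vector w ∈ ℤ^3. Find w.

w = (2, 2, 2)

Subtract the known terms from T to get the rank-1 residual R = (2, -2) (x) (2, -2, -1) (x) w, so R[i,j,k] = a[i]·b[j]·w[k]. Pick indices with nonzero a[1]·b[1] = (2)·(2) = 4. Only the fibre through (1,1,·) is needed: R[1,1,:] = T[1,1,:] − Σₗ aₗ[1]bₗ[1]cₗ = [8, 8, 8] − (-2)·(0)·(0, 1, 2) − (0)·(2)·(2, 1, 0) = [8, 8, 8]. Then w[k] = R[1,1,k] / 4 for each k, giving w = [8, 8, 8] / 4 = (2, 2, 2).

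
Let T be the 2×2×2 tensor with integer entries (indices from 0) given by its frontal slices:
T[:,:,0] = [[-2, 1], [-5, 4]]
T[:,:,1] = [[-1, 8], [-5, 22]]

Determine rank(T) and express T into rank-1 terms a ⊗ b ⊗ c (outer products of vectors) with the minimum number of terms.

rank(T) = 2

Lower bound: the mode-3 unfolding of T (rows indexed by k, columns by (i,j) = (0,0), (0,1), (1,0), (1,1)) is [[-2, 1, -5, 4], [-1, 8, -5, 22]].
There the 2×2 minor on rows k ∈ {0, 1}, columns (i,j) ∈ {(0,0), (0,1)} is det [[-2, 1], [-1, 8]] = -15 ≠ 0, so this unfolding has rank ≥ 2; CP rank is at least every unfolding rank, so rank(T) ≥ 2. (Flattening ranks never certify an upper bound on CP rank; for that we must actually write T with 2 rank-1 terms.)
Upper bound — finding two terms. Write S_k = T[:,:,k] for the frontal slices: S₀ = [[-2, 1], [-5, 4]], S₁ = [[-1, 8], [-5, 22]].
If T = a₁ ⊗ b₁ ⊗ c₁ + a₂ ⊗ b₂ ⊗ c₂ then each S_k = c₁[k]·a₁b₁ᵀ + c₂[k]·a₂b₂ᵀ. S₀ and S₁ are linearly independent, so a₁b₁ᵀ and a₂b₂ᵀ must span the same plane of matrices: they are the rank-1 matrices of the form x·S₀ + y·S₁.
det(x·S₀ + y·S₁) is −3·x² − 3·xy + 18·y² = (-3)·(x + 3·y)(x − 2·y), vanishing at (x:y) = (3:-1) and (2:1).
M₁ = 3·S₀ − S₁ = [[-5, -5], [-10, -10]] = (-5)·[1, 2][1, 1]ᵀ and M₂ = 2·S₀ + S₁ = [[-5, 10], [-15, 30]] = (-5)·[1, 3][1, -2]ᵀ, so take a₁ = [1, 2], b₁ = [1, 1], a₂ = [1, 3], b₂ = [1, -2].
Each slice is an integer combination of E₁ = a₁b₁ᵀ and E₂ = a₂b₂ᵀ: S₀ = −E₁ − E₂, S₁ = 2·E₁ − 3·E₂; reading off coefficients, c₁ = [-1, 2] and c₂ = [-1, -3].
Hence T = [1, 2] ⊗ [1, 1] ⊗ [-1, 2] + [1, 3] ⊗ [1, -2] ⊗ [-1, -3], so rank(T) ≤ 2.
These bounds meet, so rank(T) = 2.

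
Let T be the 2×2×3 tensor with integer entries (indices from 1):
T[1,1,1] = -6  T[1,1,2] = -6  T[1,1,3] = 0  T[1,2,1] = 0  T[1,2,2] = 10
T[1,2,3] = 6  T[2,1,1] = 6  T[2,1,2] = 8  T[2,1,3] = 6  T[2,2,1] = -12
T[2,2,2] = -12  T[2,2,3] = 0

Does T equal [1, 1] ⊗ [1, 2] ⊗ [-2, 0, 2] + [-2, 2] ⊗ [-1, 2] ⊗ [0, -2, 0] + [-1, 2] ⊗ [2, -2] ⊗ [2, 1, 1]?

Yes

Reconstruct entrywise from the claimed factors. For example, T[2,2,2] = -12 and Σₗ aₗ[2]bₗ[2]cₗ[2] = (1)·(2)·(0) + (2)·(2)·(-2) + (2)·(-2)·(1) = -12; checking all 12 entries, every one matches. The claim holds.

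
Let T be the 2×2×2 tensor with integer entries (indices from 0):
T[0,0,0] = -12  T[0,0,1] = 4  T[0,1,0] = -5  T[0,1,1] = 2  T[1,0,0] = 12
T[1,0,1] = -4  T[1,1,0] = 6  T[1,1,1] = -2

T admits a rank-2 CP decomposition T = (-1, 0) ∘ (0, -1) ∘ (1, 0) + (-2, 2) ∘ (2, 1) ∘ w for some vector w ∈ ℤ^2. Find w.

w = (3, -1)

Subtract the known terms from T to get the rank-1 residual R = (-2, 2) ∘ (2, 1) ∘ w, so R[i,j,k] = a[i]·b[j]·w[k]. Pick indices with nonzero a[0]·b[0] = (-2)·(2) = -4. Only the fibre through (0,0,·) is needed: R[0,0,:] = T[0,0,:] − Σₗ aₗ[0]bₗ[0]cₗ = [-12, 4] − (-1)·(0)·(1, 0) = [-12, 4]. Then w[k] = R[0,0,k] / -4 for each k, giving w = [-12, 4] / -4 = (3, -1).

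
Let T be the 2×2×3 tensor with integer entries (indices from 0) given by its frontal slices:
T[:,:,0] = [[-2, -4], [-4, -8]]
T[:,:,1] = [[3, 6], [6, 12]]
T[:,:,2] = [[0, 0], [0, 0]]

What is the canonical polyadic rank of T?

1

Lower bound: T ≠ 0 (e.g. T[0,0,0] = -2), so rank(T) ≥ 1.
Upper bound: the mode-1 fibre T[:,0,0] = [-2, -4] gives a = (1, 2) (primitive direction); the mode-2 fibre T[0,:,0] = [-2, -4] gives b = (1, 2); then c[k] = T[0,0,k] / (a[0]·b[0]) = [-2, 3, 0] / 1 = (-2, 3, 0).
Expanding (1, 2) ⊗ (1, 2) ⊗ (-2, 3, 0) reproduces all 12 entries of T, so T = (1, 2) ⊗ (1, 2) ⊗ (-2, 3, 0) and rank(T) ≤ 1.
These bounds meet, so rank(T) = 1.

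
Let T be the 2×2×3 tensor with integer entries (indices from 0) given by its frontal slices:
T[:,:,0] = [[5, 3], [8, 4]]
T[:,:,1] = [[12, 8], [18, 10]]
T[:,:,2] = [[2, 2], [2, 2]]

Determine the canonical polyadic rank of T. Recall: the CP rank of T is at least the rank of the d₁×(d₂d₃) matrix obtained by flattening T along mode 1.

Lower bound: the mode-2 unfolding of T (rows indexed by j, columns by (i,k) = (0,0), (0,1), (0,2), (1,0), (1,1), (1,2)) is [[5, 12, 2, 8, 18, 2], [3, 8, 2, 4, 10, 2]].
There the 2×2 minor on rows j ∈ {0, 1}, columns (i,k) ∈ {(0,0), (0,1)} is det [[5, 12], [3, 8]] = 4 ≠ 0, so this unfolding has rank ≥ 2; CP rank is at least every unfolding rank, so rank(T) ≥ 2. (Unfolding ranks only ever bound the CP rank from below — rank(T) can be strictly larger than all of them — so the matching upper bound has to come from an explicit 2-term decomposition.)
Upper bound — finding two terms. Write S_k = T[:,:,k] for the frontal slices: S₀ = [[5, 3], [8, 4]], S₁ = [[12, 8], [18, 10]], S₂ = [[2, 2], [2, 2]].
If T = a₁ ⊗ b₁ ⊗ c₁ + a₂ ⊗ b₂ ⊗ c₂ then each S_k = c₁[k]·a₁b₁ᵀ + c₂[k]·a₂b₂ᵀ. S₀ and S₁ are linearly independent, so a₁b₁ᵀ and a₂b₂ᵀ must span the same plane of matrices: they are the rank-1 matrices of the form x·S₀ + y·S₁.
det(x·S₀ + y·S₁) is −4·x² − 20·xy − 24·y² = (-4)·(x + 3·y)(x + 2·y), vanishing at (x:y) = (3:-1) and (2:-1).
M₁ = 3·S₀ − S₁ = [[3, 1], [6, 2]] = [1, 2][3, 1]ᵀ and M₂ = 2·S₀ − S₁ = [[-2, -2], [-2, -2]] = (-2)·[1, 1][1, 1]ᵀ, so take a₁ = [1, 2], b₁ = [3, 1], a₂ = [1, 1], b₂ = [1, 1].
Each slice is an integer combination of E₁ = a₁b₁ᵀ and E₂ = a₂b₂ᵀ: S₀ = E₁ + 2·E₂, S₁ = 2·E₁ + 6·E₂, S₂ = 2·E₂; reading off coefficients, c₁ = [1, 2, 0] and c₂ = [2, 6, 2].
Hence T = [1, 2] ⊗ [3, 1] ⊗ [1, 2, 0] + [1, 1] ⊗ [1, 1] ⊗ [2, 6, 2], so rank(T) ≤ 2.
These bounds meet, so rank(T) = 2.
Check entry T[0,0,1] = 12: (1)·(3)·(2) + (1)·(1)·(6) = 12.

2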